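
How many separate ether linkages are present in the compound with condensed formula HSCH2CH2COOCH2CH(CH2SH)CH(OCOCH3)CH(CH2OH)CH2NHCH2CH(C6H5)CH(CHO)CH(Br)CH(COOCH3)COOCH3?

–SH on an sp³ carbon → thiol.
–C(=O)–O–C with C on the carbonyl side → ester.
pendant –CH2SH → thiol.
pendant –OC(=O)CH3: an acyloxy group → ester.
pendant –CH2OH on an sp³ backbone C → alcohol.
C–N–C with sp³ carbons and no adjacent C=O → amine (secondary).
pendant –C6H5: benzene ring → arene.
pendant –CHO: carbonyl C bonded to C and H → aldehyde.
halogen on an sp³ carbon → alkyl halide.
pendant –COOCH3: carbonyl C bonded to C and –OCH3 → ester.
–C(=O)OCH3: carbonyl C bonded to C and to –OCH3 → ester (not ketone + ether).
No segment is a ether: CH2COOCH2 is ester, not ether; CH(OCOCH3) is ester, not ether; CH(CH2OH) is alcohol, not ether. → 0.

0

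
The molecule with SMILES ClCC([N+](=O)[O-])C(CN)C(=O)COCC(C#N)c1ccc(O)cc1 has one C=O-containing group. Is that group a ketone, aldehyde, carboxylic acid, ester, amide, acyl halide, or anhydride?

The carbonyl is in the CO segment: –C(=O)– with carbon on both sides → ketone.

ketone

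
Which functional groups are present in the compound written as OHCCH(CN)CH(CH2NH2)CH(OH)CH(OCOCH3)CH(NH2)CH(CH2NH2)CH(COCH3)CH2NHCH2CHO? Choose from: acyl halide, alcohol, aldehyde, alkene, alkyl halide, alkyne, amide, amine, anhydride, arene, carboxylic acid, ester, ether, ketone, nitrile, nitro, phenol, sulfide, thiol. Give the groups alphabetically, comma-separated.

terminal –CHO: carbonyl C bonded to H and C → aldehyde.
pendant –C≡N: nitrile.
pendant –CH2NH2: N on sp³ C, no adjacent C=O → amine.
–OH on an sp³ carbon → alcohol (secondary).
pendant –OC(=O)CH3: an acyloxy group → ester.
–NH2 on an sp³ carbon with no adjacent C=O → amine.
pendant –CH2NH2: N on sp³ C, no adjacent C=O → amine.
pendant –COCH3: carbonyl C bonded to two carbons → ketone.
C–N–C with sp³ carbons and no adjacent C=O → amine (secondary).
terminal –CHO: carbonyl C bonded to H and C → aldehyde.

alcohol, aldehyde, amine, ester, ketone, nitrile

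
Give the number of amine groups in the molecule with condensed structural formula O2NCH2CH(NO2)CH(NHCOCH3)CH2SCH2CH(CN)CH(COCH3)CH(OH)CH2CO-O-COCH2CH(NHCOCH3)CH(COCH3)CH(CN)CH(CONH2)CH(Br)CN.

Taking each segment in turn:
  O2NCH2: –NO2 on carbon → nitro group.
  CH(NO2): –NO2 on an sp³ carbon → nitro (the N=O is not a carbonyl).
  CH(NHCOCH3): pendant –NHC(=O)CH3: N bonded to a carbonyl → amide (not amine).
  CH2SCH2: C–S–C linkage → sulfide (thioether).
  CH(CN): pendant –C≡N: nitrile.
  CH(COCH3): pendant –COCH3: carbonyl C bonded to two carbons → ketone.
  CH(OH): –OH on an sp³ carbon → alcohol (secondary).
  CH2CO-O-COCH2: two acyl groups sharing one oxygen, –C(=O)–O–C(=O)– → anhydride.
  CH(NHCOCH3): pendant –NHC(=O)CH3: N bonded to a carbonyl → amide (not amine).
  CH(COCH3): pendant –COCH3: carbonyl C bonded to two carbons → ketone.
  CH(CN): pendant –C≡N: nitrile.
  CH(CONH2): pendant –CONH2: carbonyl C bonded to C and N → amide.
  CH(Br): halogen on an sp³ carbon → alkyl halide.
  CN: –C≡N: carbon triple-bonded to nitrogen → nitrile.
No segment is a amine: O2NCH2 is nitro, not amine; CH(NO2) is nitro, not amine; CH(NHCOCH3) is amide, not amine. → 0.

0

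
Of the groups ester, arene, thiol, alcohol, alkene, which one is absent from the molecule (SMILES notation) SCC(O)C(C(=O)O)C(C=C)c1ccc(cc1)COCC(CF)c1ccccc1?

arene: present (C6H4 — para-disubstituted benzene ring → arene).
alcohol: present (CH(OH) — –OH on an sp³ carbon → alcohol (secondary)).
thiol: present (HSCH2 — –SH on an sp³ carbon → thiol).
alkene: present (CH(CH=CH2) — pendant –CH=CH2: C=C double bond → alkene).
ester: no segment matches this pattern.

ester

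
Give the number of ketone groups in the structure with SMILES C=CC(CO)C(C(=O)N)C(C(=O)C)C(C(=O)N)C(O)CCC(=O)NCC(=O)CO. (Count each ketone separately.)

Taking each segment in turn:
  CH2=CH: C=C double bond → alkene.
  CH(CH2OH): pendant –CH2OH on an sp³ backbone C → alcohol.
  CH(CONH2): pendant –CONH2: carbonyl C bonded to C and N → amide.
  CH(COCH3): pendant –COCH3: carbonyl C bonded to two carbons → ketone.
  CH(CONH2): pendant –CONH2: carbonyl C bonded to C and N → amide.
  CH(OH): –OH on an sp³ carbon → alcohol (secondary).
  CH2CONHCH2: –C(=O)–N– linkage → amide (the N is not an amine).
  CO: –C(=O)– with carbon on both sides → ketone.
  CH2OH: –OH on an sp³ carbon → alcohol.
Ketone appears at: CH(COCH3), CO → 2.

2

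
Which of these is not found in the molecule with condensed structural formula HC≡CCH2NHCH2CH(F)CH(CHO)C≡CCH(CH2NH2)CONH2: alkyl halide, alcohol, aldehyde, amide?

alkyl halide: present (CH(F) — halogen on an sp³ carbon → alkyl halide).
aldehyde: present (CH(CHO) — pendant –CHO: carbonyl C bonded to C and H → aldehyde).
amide: present (CONH2 — –C(=O)NH2: carbonyl C bonded to C and to N → amide (the N is not a separate amine)).
alcohol: no segment matches this pattern.

alcohol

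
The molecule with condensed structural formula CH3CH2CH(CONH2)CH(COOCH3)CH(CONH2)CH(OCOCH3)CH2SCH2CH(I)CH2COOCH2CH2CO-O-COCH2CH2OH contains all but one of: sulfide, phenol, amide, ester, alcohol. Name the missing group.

sulfide: present (CH2SCH2 — C–S–C linkage → sulfide (thioether)).
ester: present (CH(COOCH3) — pendant –COOCH3: carbonyl C bonded to C and –OCH3 → ester).
amide: present (CH(CONH2) — pendant –CONH2: carbonyl C bonded to C and N → amide).
alcohol: present (CH2OH — –OH on an sp³ carbon → alcohol).
phenol: absent. In CH2OH, the –OH is on an sp³ carbon, not on an aromatic ring, so it is an alcohol.

phenol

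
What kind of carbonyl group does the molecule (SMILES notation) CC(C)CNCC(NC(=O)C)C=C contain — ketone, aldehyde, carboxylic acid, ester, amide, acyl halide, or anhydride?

The carbonyl is in the CH(NHCOCH3) segment: pendant –NHC(=O)CH3: N bonded to a carbonyl → amide (not amine).

amide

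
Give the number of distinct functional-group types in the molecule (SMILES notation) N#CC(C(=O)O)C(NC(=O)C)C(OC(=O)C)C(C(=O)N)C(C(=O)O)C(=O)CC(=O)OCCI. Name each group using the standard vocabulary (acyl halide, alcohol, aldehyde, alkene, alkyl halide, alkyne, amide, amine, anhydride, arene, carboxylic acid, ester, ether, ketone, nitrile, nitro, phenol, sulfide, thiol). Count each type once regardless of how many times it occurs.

6

N≡C–: carbon triple-bonded to nitrogen → nitrile.
pendant –COOH: carbonyl C bonded to C and –OH → carboxylic acid.
pendant –NHC(=O)CH3: N bonded to a carbonyl → amide (not amine).
pendant –OC(=O)CH3: an acyloxy group → ester.
pendant –CONH2: carbonyl C bonded to C and N → amide.
pendant –COOH: carbonyl C bonded to C and –OH → carboxylic acid.
–C(=O)– with carbon on both sides → ketone.
–C(=O)–O–C with C on the carbonyl side → ester.
halogen on an sp³ carbon → alkyl halide.
Distinct types present: alkyl halide, amide, carboxylic acid, ester, ketone, nitrile.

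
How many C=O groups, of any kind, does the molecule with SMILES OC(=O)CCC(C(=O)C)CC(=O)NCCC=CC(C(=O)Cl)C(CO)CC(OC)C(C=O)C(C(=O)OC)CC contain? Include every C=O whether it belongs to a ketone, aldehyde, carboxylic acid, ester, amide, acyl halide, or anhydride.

HOOC: carboxylic acid, 1 C=O (running total 1).
CH(COCH3): ketone, 1 C=O (running total 2).
CH2CONHCH2: amide, 1 C=O (running total 3).
CH(COCl): acyl halide, 1 C=O (running total 4).
CH(CHO): aldehyde, 1 C=O (running total 5).
CH(COOCH3): ester, 1 C=O (running total 6).

6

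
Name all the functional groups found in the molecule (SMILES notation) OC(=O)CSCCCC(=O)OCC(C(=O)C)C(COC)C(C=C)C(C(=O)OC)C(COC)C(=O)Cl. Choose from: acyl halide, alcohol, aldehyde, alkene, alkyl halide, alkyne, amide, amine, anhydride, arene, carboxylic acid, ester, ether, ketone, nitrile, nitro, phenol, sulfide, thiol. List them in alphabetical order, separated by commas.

Working along the chain:
  HOOC: –COOH: carbonyl C bonded to –OH and C → carboxylic acid (the –OH is not a separate alcohol).
  CH2SCH2: C–S–C linkage → sulfide (thioether).
  CH2COOCH2: –C(=O)–O–C with C on the carbonyl side → ester.
  CH(COCH3): pendant –COCH3: carbonyl C bonded to two carbons → ketone.
  CH(CH2OCH3): pendant –CH2OCH3: C–O–C linkage → ether.
  CH(CH=CH2): pendant –CH=CH2: C=C double bond → alkene.
  CH(COOCH3): pendant –COOCH3: carbonyl C bonded to C and –OCH3 → ester.
  CH(CH2OCH3): pendant –CH2OCH3: C–O–C linkage → ether.
  COCl: –C(=O)Cl: carbonyl C bonded to C and to a halogen → acyl halide (not alkyl halide).

acyl halide, alkene, carboxylic acid, ester, ether, ketone, sulfide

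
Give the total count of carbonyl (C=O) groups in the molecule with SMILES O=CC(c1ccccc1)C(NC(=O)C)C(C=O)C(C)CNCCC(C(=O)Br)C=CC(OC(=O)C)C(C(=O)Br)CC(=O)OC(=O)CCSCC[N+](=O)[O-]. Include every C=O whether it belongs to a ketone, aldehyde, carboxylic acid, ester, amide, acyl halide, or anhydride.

OHC: aldehyde, 1 C=O (running total 1).
CH(NHCOCH3): amide, 1 C=O (running total 2).
CH(CHO): aldehyde, 1 C=O (running total 3).
CH(COBr): acyl halide, 1 C=O (running total 4).
CH(OCOCH3): ester, 1 C=O (running total 5).
CH(COBr): acyl halide, 1 C=O (running total 6).
CH2CO-O-COCH2: anhydride, 2 C=O (running total 8).

8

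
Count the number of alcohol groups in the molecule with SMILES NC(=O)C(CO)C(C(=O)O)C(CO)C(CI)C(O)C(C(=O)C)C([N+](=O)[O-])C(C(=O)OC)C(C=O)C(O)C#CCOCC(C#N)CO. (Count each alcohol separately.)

Taking each segment in turn:
  H2NCO: –C(=O)NH2: carbonyl C bonded to C and to N → amide (the N is not a separate amine).
  CH(CH2OH): pendant –CH2OH on an sp³ backbone C → alcohol.
  CH(COOH): pendant –COOH: carbonyl C bonded to C and –OH → carboxylic acid.
  CH(CH2OH): pendant –CH2OH on an sp³ backbone C → alcohol.
  CH(CH2I): pendant –CH2X: halogen on sp³ carbon → alkyl halide.
  CH(OH): –OH on an sp³ carbon → alcohol (secondary).
  CH(COCH3): pendant –COCH3: carbonyl C bonded to two carbons → ketone.
  CH(NO2): –NO2 on an sp³ carbon → nitro (the N=O is not a carbonyl).
  CH(COOCH3): pendant –COOCH3: carbonyl C bonded to C and –OCH3 → ester.
  CH(CHO): pendant –CHO: carbonyl C bonded to C and H → aldehyde.
  CH(OH): –OH on an sp³ carbon → alcohol (secondary).
  C≡C: C≡C triple bond → alkyne.
  CH2OCH2: C–O–C with sp³ carbons on both sides and no adjacent C=O → ether.
  CH(CN): pendant –C≡N: nitrile.
  CH2OH: –OH on an sp³ carbon → alcohol.
Alcohol appears at: CH(CH2OH), CH(CH2OH), CH(OH), CH(OH), CH2OH → 5.

5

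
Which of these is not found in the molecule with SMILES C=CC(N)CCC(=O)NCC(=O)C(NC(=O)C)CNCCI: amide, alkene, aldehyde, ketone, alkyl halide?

aldehyde

alkene: present (CH2=CH — C=C double bond → alkene).
amide: present (CH2CONHCH2 — –C(=O)–N– linkage → amide (the N is not an amine)).
alkyl halide: present (CH2I — halogen on an sp³ carbon → alkyl halide).
ketone: present (CO — –C(=O)– with carbon on both sides → ketone).
aldehyde: absent. In CO, the carbonyl carbon is bonded to two carbons, so it is a ketone, not an aldehyde.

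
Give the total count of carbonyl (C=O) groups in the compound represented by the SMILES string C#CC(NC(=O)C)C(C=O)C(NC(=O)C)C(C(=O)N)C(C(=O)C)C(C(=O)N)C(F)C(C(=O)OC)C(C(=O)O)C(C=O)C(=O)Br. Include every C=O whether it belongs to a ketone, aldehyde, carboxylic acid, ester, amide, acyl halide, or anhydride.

CH(NHCOCH3): amide, 1 C=O (running total 1).
CH(CHO): aldehyde, 1 C=O (running total 2).
CH(NHCOCH3): amide, 1 C=O (running total 3).
CH(CONH2): amide, 1 C=O (running total 4).
CH(COCH3): ketone, 1 C=O (running total 5).
CH(CONH2): amide, 1 C=O (running total 6).
CH(COOCH3): ester, 1 C=O (running total 7).
CH(COOH): carboxylic acid, 1 C=O (running total 8).
CH(CHO): aldehyde, 1 C=O (running total 9).
COBr: acyl halide, 1 C=O (running total 10).

10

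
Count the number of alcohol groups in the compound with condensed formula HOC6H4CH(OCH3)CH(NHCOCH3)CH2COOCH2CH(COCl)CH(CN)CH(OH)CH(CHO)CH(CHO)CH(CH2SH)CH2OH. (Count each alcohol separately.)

–OH attached directly to an aromatic ring → phenol (not alcohol); the ring itself is an arene.
pendant –OCH3: C–O–C with sp³ C, no adjacent C=O → ether.
pendant –NHC(=O)CH3: N bonded to a carbonyl → amide (not amine).
–C(=O)–O–C with C on the carbonyl side → ester.
pendant –C(=O)X: carbonyl C bonded to C and halogen → acyl halide.
pendant –C≡N: nitrile.
–OH on an sp³ carbon → alcohol (secondary).
pendant –CHO: carbonyl C bonded to C and H → aldehyde.
pendant –CHO: carbonyl C bonded to C and H → aldehyde.
pendant –CH2SH → thiol.
–OH on an sp³ carbon → alcohol.
Alcohol appears at: CH(OH), CH2OH → 2.

2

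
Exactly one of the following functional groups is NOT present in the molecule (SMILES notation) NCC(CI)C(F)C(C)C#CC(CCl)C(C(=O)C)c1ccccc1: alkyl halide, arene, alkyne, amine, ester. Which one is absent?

ester

alkyne: present (C≡C — C≡C triple bond → alkyne).
arene: present (C6H5 — –C6H5 phenyl ring → arene).
amine: present (H2NCH2 — –NH2 on an sp³ carbon with no adjacent C=O → amine).
alkyl halide: present (CH(CH2I) — pendant –CH2X: halogen on sp³ carbon → alkyl halide).
ester: no segment matches this pattern.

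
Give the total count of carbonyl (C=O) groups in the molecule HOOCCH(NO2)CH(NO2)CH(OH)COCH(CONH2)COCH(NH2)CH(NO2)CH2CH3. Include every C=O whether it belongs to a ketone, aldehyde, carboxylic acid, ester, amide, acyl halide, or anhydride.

4

HOOC: carboxylic acid, 1 C=O (running total 1).
CO: ketone, 1 C=O (running total 2).
CH(CONH2): amide, 1 C=O (running total 3).
CO: ketone, 1 C=O (running total 4).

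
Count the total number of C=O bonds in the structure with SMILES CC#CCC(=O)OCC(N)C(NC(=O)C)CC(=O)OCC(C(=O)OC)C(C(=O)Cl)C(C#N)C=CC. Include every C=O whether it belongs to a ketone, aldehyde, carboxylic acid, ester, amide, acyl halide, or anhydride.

CH2COOCH2: ester, 1 C=O (running total 1).
CH(NHCOCH3): amide, 1 C=O (running total 2).
CH2COOCH2: ester, 1 C=O (running total 3).
CH(COOCH3): ester, 1 C=O (running total 4).
CH(COCl): acyl halide, 1 C=O (running total 5).

5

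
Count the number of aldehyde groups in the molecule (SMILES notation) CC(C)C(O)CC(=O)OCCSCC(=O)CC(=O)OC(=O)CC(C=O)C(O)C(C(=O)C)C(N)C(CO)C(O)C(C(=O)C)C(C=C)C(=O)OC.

–OH on an sp³ carbon → alcohol (secondary).
–C(=O)–O–C with C on the carbonyl side → ester.
C–S–C linkage → sulfide (thioether).
–C(=O)– with carbon on both sides → ketone.
two acyl groups sharing one oxygen, –C(=O)–O–C(=O)– → anhydride.
pendant –CHO: carbonyl C bonded to C and H → aldehyde.
–OH on an sp³ carbon → alcohol (secondary).
pendant –COCH3: carbonyl C bonded to two carbons → ketone.
–NH2 on an sp³ carbon with no adjacent C=O → amine.
pendant –CH2OH on an sp³ backbone C → alcohol.
–OH on an sp³ carbon → alcohol (secondary).
pendant –COCH3: carbonyl C bonded to two carbons → ketone.
pendant –CH=CH2: C=C double bond → alkene.
–C(=O)OCH3: carbonyl C bonded to C and to –OCH3 → ester (not ketone + ether).
Aldehyde appears at: CH(CHO) → 1.

1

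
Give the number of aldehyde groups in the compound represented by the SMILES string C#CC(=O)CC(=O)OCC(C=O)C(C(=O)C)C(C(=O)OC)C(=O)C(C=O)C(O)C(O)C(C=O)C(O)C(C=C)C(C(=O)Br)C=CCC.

Taking each segment in turn:
  HC≡C: C≡C triple bond → alkyne.
  CO: –C(=O)– with carbon on both sides → ketone.
  CH2COOCH2: –C(=O)–O–C with C on the carbonyl side → ester.
  CH(CHO): pendant –CHO: carbonyl C bonded to C and H → aldehyde.
  CH(COCH3): pendant –COCH3: carbonyl C bonded to two carbons → ketone.
  CH(COOCH3): pendant –COOCH3: carbonyl C bonded to C and –OCH3 → ester.
  CO: –C(=O)– with carbon on both sides → ketone.
  CH(CHO): pendant –CHO: carbonyl C bonded to C and H → aldehyde.
  CH(OH): –OH on an sp³ carbon → alcohol (secondary).
  CH(OH): –OH on an sp³ carbon → alcohol (secondary).
  CH(CHO): pendant –CHO: carbonyl C bonded to C and H → aldehyde.
  CH(OH): –OH on an sp³ carbon → alcohol (secondary).
  CH(CH=CH2): pendant –CH=CH2: C=C double bond → alkene.
  CH(COBr): pendant –C(=O)X: carbonyl C bonded to C and halogen → acyl halide.
  CH=CH: C=C double bond → alkene.
Aldehyde appears at: CH(CHO), CH(CHO), CH(CHO) → 3.

3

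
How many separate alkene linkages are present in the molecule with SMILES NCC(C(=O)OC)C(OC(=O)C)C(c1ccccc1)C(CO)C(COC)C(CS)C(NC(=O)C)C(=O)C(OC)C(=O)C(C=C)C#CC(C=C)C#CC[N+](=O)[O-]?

–NH2 on an sp³ carbon with no adjacent C=O → amine.
pendant –COOCH3: carbonyl C bonded to C and –OCH3 → ester.
pendant –OC(=O)CH3: an acyloxy group → ester.
pendant –C6H5: benzene ring → arene.
pendant –CH2OH on an sp³ backbone C → alcohol.
pendant –CH2OCH3: C–O–C linkage → ether.
pendant –CH2SH → thiol.
pendant –NHC(=O)CH3: N bonded to a carbonyl → amide (not amine).
–C(=O)– with carbon on both sides → ketone.
pendant –OCH3: C–O–C with sp³ C, no adjacent C=O → ether.
–C(=O)– with carbon on both sides → ketone.
pendant –CH=CH2: C=C double bond → alkene.
C≡C triple bond → alkyne.
pendant –CH=CH2: C=C double bond → alkene.
C≡C triple bond → alkyne.
–NO2 on carbon → nitro group.
Alkene appears at: CH(CH=CH2), CH(CH=CH2) → 2.

2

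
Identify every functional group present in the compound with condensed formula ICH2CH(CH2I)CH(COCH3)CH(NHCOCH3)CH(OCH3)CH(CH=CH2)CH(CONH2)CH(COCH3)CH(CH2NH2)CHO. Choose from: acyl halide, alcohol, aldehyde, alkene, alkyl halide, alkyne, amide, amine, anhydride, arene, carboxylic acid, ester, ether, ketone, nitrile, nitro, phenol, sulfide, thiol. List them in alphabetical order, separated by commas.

aldehyde, alkene, alkyl halide, amide, amine, ether, ketone

halogen on an sp³ carbon → alkyl halide.
pendant –CH2X: halogen on sp³ carbon → alkyl halide.
pendant –COCH3: carbonyl C bonded to two carbons → ketone.
pendant –NHC(=O)CH3: N bonded to a carbonyl → amide (not amine).
pendant –OCH3: C–O–C with sp³ C, no adjacent C=O → ether.
pendant –CH=CH2: C=C double bond → alkene.
pendant –CONH2: carbonyl C bonded to C and N → amide.
pendant –COCH3: carbonyl C bonded to two carbons → ketone.
pendant –CH2NH2: N on sp³ C, no adjacent C=O → amine.
terminal –CHO: carbonyl C bonded to H and C → aldehyde.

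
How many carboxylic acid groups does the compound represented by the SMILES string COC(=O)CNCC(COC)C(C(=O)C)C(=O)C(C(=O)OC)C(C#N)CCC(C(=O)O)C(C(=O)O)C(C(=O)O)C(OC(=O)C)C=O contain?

CH3O–C(=O)–: carbonyl C bonded to C and to –OCH3 → ester (not ketone + ether).
C–N–C with sp³ carbons and no adjacent C=O → amine (secondary).
pendant –CH2OCH3: C–O–C linkage → ether.
pendant –COCH3: carbonyl C bonded to two carbons → ketone.
–C(=O)– with carbon on both sides → ketone.
pendant –COOCH3: carbonyl C bonded to C and –OCH3 → ester.
pendant –C≡N: nitrile.
pendant –COOH: carbonyl C bonded to C and –OH → carboxylic acid.
pendant –COOH: carbonyl C bonded to C and –OH → carboxylic acid.
pendant –COOH: carbonyl C bonded to C and –OH → carboxylic acid.
pendant –OC(=O)CH3: an acyloxy group → ester.
terminal –CHO: carbonyl C bonded to H and C → aldehyde.
Carboxylic acid appears at: CH(COOH), CH(COOH), CH(COOH) → 3.

3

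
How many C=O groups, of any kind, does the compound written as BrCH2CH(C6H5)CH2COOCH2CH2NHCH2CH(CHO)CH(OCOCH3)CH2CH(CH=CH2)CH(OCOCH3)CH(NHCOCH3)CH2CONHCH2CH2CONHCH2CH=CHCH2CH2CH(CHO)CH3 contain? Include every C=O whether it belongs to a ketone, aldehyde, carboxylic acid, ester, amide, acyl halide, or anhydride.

8

CH2COOCH2: ester, 1 C=O (running total 1).
CH(CHO): aldehyde, 1 C=O (running total 2).
CH(OCOCH3): ester, 1 C=O (running total 3).
CH(OCOCH3): ester, 1 C=O (running total 4).
CH(NHCOCH3): amide, 1 C=O (running total 5).
CH2CONHCH2: amide, 1 C=O (running total 6).
CH2CONHCH2: amide, 1 C=O (running total 7).
CH(CHO): aldehyde, 1 C=O (running total 8).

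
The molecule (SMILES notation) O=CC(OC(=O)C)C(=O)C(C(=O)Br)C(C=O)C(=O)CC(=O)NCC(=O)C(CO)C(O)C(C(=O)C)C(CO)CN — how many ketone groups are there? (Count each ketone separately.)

Taking each segment in turn:
  OHC: terminal –CHO: carbonyl C bonded to H and C → aldehyde.
  CH(OCOCH3): pendant –OC(=O)CH3: an acyloxy group → ester.
  CO: –C(=O)– with carbon on both sides → ketone.
  CH(COBr): pendant –C(=O)X: carbonyl C bonded to C and halogen → acyl halide.
  CH(CHO): pendant –CHO: carbonyl C bonded to C and H → aldehyde.
  CO: –C(=O)– with carbon on both sides → ketone.
  CH2CONHCH2: –C(=O)–N– linkage → amide (the N is not an amine).
  CO: –C(=O)– with carbon on both sides → ketone.
  CH(CH2OH): pendant –CH2OH on an sp³ backbone C → alcohol.
  CH(OH): –OH on an sp³ carbon → alcohol (secondary).
  CH(COCH3): pendant –COCH3: carbonyl C bonded to two carbons → ketone.
  CH(CH2OH): pendant –CH2OH on an sp³ backbone C → alcohol.
  CH2NH2: –NH2 on an sp³ carbon with no adjacent C=O → amine.
Ketone appears at: CO, CO, CO, CH(COCH3) → 4.

4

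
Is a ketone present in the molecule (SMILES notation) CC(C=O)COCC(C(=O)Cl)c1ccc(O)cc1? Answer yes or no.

no

Working along the chain:
  CH(CHO): pendant –CHO: carbonyl C bonded to C and H → aldehyde.
  CH2OCH2: C–O–C with sp³ carbons on both sides and no adjacent C=O → ether.
  CH(COCl): pendant –C(=O)X: carbonyl C bonded to C and halogen → acyl halide.
  C6H4OH: –OH attached directly to an aromatic ring → phenol (not alcohol); the ring itself is an arene.
In CH(CHO), the carbonyl carbon carries an H, so it is an aldehyde, not a ketone. In CH(COCl), the C=O is bonded to a halogen, which defines an acyl halide, not a ketone.
The groups actually present are: acyl halide, aldehyde, arene, ether, phenol.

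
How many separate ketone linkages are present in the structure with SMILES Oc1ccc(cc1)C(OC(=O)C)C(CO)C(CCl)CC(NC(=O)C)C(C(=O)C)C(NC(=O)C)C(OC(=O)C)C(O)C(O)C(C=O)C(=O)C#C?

–OH attached directly to an aromatic ring → phenol (not alcohol); the ring itself is an arene.
pendant –OC(=O)CH3: an acyloxy group → ester.
pendant –CH2OH on an sp³ backbone C → alcohol.
pendant –CH2X: halogen on sp³ carbon → alkyl halide.
pendant –NHC(=O)CH3: N bonded to a carbonyl → amide (not amine).
pendant –COCH3: carbonyl C bonded to two carbons → ketone.
pendant –NHC(=O)CH3: N bonded to a carbonyl → amide (not amine).
pendant –OC(=O)CH3: an acyloxy group → ester.
–OH on an sp³ carbon → alcohol (secondary).
–OH on an sp³ carbon → alcohol (secondary).
pendant –CHO: carbonyl C bonded to C and H → aldehyde.
–C(=O)– with carbon on both sides → ketone.
C≡C triple bond → alkyne.
Ketone appears at: CH(COCH3), CO → 2.

2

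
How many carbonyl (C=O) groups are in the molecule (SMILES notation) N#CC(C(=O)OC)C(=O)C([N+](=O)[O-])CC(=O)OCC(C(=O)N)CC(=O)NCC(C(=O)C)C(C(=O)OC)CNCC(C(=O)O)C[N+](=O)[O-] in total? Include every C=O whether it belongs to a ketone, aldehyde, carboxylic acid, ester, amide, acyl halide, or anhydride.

8

CH(COOCH3): ester, 1 C=O (running total 1).
CO: ketone, 1 C=O (running total 2).
CH2COOCH2: ester, 1 C=O (running total 3).
CH(CONH2): amide, 1 C=O (running total 4).
CH2CONHCH2: amide, 1 C=O (running total 5).
CH(COCH3): ketone, 1 C=O (running total 6).
CH(COOCH3): ester, 1 C=O (running total 7).
CH(COOH): carboxylic acid, 1 C=O (running total 8).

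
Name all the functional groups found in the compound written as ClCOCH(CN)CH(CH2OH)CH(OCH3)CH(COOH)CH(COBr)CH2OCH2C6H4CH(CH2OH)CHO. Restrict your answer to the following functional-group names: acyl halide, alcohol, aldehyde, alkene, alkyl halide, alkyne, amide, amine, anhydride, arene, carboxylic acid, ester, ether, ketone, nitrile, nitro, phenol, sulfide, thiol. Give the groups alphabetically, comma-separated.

Taking each segment in turn:
  ClCO: –C(=O)Cl: carbonyl C bonded to C and to a halogen → acyl halide (not alkyl halide).
  CH(CN): pendant –C≡N: nitrile.
  CH(CH2OH): pendant –CH2OH on an sp³ backbone C → alcohol.
  CH(OCH3): pendant –OCH3: C–O–C with sp³ C, no adjacent C=O → ether.
  CH(COOH): pendant –COOH: carbonyl C bonded to C and –OH → carboxylic acid.
  CH(COBr): pendant –C(=O)X: carbonyl C bonded to C and halogen → acyl halide.
  CH2OCH2: C–O–C with sp³ carbons on both sides and no adjacent C=O → ether.
  C6H4: para-disubstituted benzene ring → arene.
  CH(CH2OH): pendant –CH2OH on an sp³ backbone C → alcohol.
  CHO: terminal –CHO: carbonyl C bonded to H and C → aldehyde.

acyl halide, alcohol, aldehyde, arene, carboxylic acid, ether, nitrile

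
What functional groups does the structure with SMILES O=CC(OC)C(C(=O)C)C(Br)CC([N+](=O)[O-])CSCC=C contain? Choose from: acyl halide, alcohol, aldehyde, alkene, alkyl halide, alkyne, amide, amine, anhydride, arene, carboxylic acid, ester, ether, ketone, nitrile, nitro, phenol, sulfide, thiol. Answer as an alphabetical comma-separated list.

aldehyde, alkene, alkyl halide, ether, ketone, nitro, sulfide

terminal –CHO: carbonyl C bonded to H and C → aldehyde.
pendant –OCH3: C–O–C with sp³ C, no adjacent C=O → ether.
pendant –COCH3: carbonyl C bonded to two carbons → ketone.
halogen on an sp³ carbon → alkyl halide.
–NO2 on an sp³ carbon → nitro (the N=O is not a carbonyl).
C–S–C linkage → sulfide (thioether).
C=C double bond → alkene.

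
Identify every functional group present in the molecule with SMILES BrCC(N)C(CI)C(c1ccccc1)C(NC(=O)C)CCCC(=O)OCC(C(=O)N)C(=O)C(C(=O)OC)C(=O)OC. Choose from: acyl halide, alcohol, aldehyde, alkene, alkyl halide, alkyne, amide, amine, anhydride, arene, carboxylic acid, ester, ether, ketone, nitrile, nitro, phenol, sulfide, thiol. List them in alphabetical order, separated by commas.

Taking each segment in turn:
  BrCH2: halogen on an sp³ carbon → alkyl halide.
  CH(NH2): –NH2 on an sp³ carbon with no adjacent C=O → amine.
  CH(CH2I): pendant –CH2X: halogen on sp³ carbon → alkyl halide.
  CH(C6H5): pendant –C6H5: benzene ring → arene.
  CH(NHCOCH3): pendant –NHC(=O)CH3: N bonded to a carbonyl → amide (not amine).
  CH2COOCH2: –C(=O)–O–C with C on the carbonyl side → ester.
  CH(CONH2): pendant –CONH2: carbonyl C bonded to C and N → amide.
  CO: –C(=O)– with carbon on both sides → ketone.
  CH(COOCH3): pendant –COOCH3: carbonyl C bonded to C and –OCH3 → ester.
  COOCH3: –C(=O)OCH3: carbonyl C bonded to C and to –OCH3 → ester (not ketone + ether).

alkyl halide, amide, amine, arene, ester, ketone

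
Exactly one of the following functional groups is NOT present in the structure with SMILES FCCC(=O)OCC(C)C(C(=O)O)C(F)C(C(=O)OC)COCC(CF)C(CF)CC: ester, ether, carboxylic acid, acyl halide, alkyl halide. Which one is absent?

acyl halide

ester: present (CH2COOCH2 — –C(=O)–O–C with C on the carbonyl side → ester).
ether: present (CH2OCH2 — C–O–C with sp³ carbons on both sides and no adjacent C=O → ether).
alkyl halide: present (FCH2 — halogen on an sp³ carbon → alkyl halide).
carboxylic acid: present (CH(COOH) — pendant –COOH: carbonyl C bonded to C and –OH → carboxylic acid).
acyl halide: no segment matches this pattern.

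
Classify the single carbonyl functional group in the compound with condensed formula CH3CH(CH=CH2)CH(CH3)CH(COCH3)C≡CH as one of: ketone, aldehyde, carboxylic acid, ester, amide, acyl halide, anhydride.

The carbonyl is in the CH(COCH3) segment: pendant –COCH3: carbonyl C bonded to two carbons → ketone.

ketone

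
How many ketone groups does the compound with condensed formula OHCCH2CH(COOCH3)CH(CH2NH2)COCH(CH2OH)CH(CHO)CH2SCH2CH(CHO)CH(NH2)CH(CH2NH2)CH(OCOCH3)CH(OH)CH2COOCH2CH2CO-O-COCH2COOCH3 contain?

1

terminal –CHO: carbonyl C bonded to H and C → aldehyde.
pendant –COOCH3: carbonyl C bonded to C and –OCH3 → ester.
pendant –CH2NH2: N on sp³ C, no adjacent C=O → amine.
–C(=O)– with carbon on both sides → ketone.
pendant –CH2OH on an sp³ backbone C → alcohol.
pendant –CHO: carbonyl C bonded to C and H → aldehyde.
C–S–C linkage → sulfide (thioether).
pendant –CHO: carbonyl C bonded to C and H → aldehyde.
–NH2 on an sp³ carbon with no adjacent C=O → amine.
pendant –CH2NH2: N on sp³ C, no adjacent C=O → amine.
pendant –OC(=O)CH3: an acyloxy group → ester.
–OH on an sp³ carbon → alcohol (secondary).
–C(=O)–O–C with C on the carbonyl side → ester.
two acyl groups sharing one oxygen, –C(=O)–O–C(=O)– → anhydride.
–C(=O)OCH3: carbonyl C bonded to C and to –OCH3 → ester (not ketone + ether).
Ketone appears at: CO → 1.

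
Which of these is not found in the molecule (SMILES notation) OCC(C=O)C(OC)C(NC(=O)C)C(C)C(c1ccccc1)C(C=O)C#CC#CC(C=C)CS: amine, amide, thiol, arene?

amide: present (CH(NHCOCH3) — pendant –NHC(=O)CH3: N bonded to a carbonyl → amide (not amine)).
arene: present (CH(C6H5) — pendant –C6H5: benzene ring → arene).
thiol: present (CH2SH — –SH on an sp³ carbon → thiol).
amine: absent. In CH(NHCOCH3), the nitrogen is bonded directly to a carbonyl carbon, making it part of an amide, not a free amine.

amine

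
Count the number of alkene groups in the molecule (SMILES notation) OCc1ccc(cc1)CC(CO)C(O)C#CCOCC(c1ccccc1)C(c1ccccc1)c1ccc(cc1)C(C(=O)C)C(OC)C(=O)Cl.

HO– on an sp³ carbon → alcohol.
para-disubstituted benzene ring → arene.
pendant –CH2OH on an sp³ backbone C → alcohol.
–OH on an sp³ carbon → alcohol (secondary).
C≡C triple bond → alkyne.
C–O–C with sp³ carbons on both sides and no adjacent C=O → ether.
pendant –C6H5: benzene ring → arene.
pendant –C6H5: benzene ring → arene.
para-disubstituted benzene ring → arene.
pendant –COCH3: carbonyl C bonded to two carbons → ketone.
pendant –OCH3: C–O–C with sp³ C, no adjacent C=O → ether.
–C(=O)Cl: carbonyl C bonded to C and to a halogen → acyl halide (not alkyl halide).
No segment is a alkene: C6H4 is arene, not alkene; C≡C is alkyne, not alkene; CH(C6H5) is arene, not alkene. → 0.

0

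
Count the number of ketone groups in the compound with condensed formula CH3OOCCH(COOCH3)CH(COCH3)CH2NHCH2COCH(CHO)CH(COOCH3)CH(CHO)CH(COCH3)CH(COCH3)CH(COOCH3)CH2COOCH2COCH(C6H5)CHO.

5

Reading the structure from left to right:
  CH3OOC: CH3O–C(=O)–: carbonyl C bonded to C and to –OCH3 → ester (not ketone + ether).
  CH(COOCH3): pendant –COOCH3: carbonyl C bonded to C and –OCH3 → ester.
  CH(COCH3): pendant –COCH3: carbonyl C bonded to two carbons → ketone.
  CH2NHCH2: C–N–C with sp³ carbons and no adjacent C=O → amine (secondary).
  CO: –C(=O)– with carbon on both sides → ketone.
  CH(CHO): pendant –CHO: carbonyl C bonded to C and H → aldehyde.
  CH(COOCH3): pendant –COOCH3: carbonyl C bonded to C and –OCH3 → ester.
  CH(CHO): pendant –CHO: carbonyl C bonded to C and H → aldehyde.
  CH(COCH3): pendant –COCH3: carbonyl C bonded to two carbons → ketone.
  CH(COCH3): pendant –COCH3: carbonyl C bonded to two carbons → ketone.
  CH(COOCH3): pendant –COOCH3: carbonyl C bonded to C and –OCH3 → ester.
  CH2COOCH2: –C(=O)–O–C with C on the carbonyl side → ester.
  CO: –C(=O)– with carbon on both sides → ketone.
  CH(C6H5): pendant –C6H5: benzene ring → arene.
  CHO: terminal –CHO: carbonyl C bonded to H and C → aldehyde.
Ketone appears at: CH(COCH3), CO, CH(COCH3), CH(COCH3), CO → 5.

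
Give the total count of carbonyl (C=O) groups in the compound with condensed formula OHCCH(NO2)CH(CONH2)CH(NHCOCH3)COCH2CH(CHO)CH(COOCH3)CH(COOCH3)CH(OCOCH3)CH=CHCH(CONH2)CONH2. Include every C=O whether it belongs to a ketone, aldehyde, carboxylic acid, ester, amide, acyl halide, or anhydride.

OHC: aldehyde, 1 C=O (running total 1).
CH(CONH2): amide, 1 C=O (running total 2).
CH(NHCOCH3): amide, 1 C=O (running total 3).
CO: ketone, 1 C=O (running total 4).
CH(CHO): aldehyde, 1 C=O (running total 5).
CH(COOCH3): ester, 1 C=O (running total 6).
CH(COOCH3): ester, 1 C=O (running total 7).
CH(OCOCH3): ester, 1 C=O (running total 8).
CH(CONH2): amide, 1 C=O (running total 9).
CONH2: amide, 1 C=O (running total 10).

10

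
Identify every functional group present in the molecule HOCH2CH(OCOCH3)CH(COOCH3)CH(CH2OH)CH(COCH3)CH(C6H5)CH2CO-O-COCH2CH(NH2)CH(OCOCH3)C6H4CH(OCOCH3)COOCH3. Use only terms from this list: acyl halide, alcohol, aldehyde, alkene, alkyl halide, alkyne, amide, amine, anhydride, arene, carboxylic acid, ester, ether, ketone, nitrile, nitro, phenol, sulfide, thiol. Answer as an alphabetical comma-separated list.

alcohol, amine, anhydride, arene, ester, ketone

Taking each segment in turn:
  HOCH2: HO– on an sp³ carbon → alcohol.
  CH(OCOCH3): pendant –OC(=O)CH3: an acyloxy group → ester.
  CH(COOCH3): pendant –COOCH3: carbonyl C bonded to C and –OCH3 → ester.
  CH(CH2OH): pendant –CH2OH on an sp³ backbone C → alcohol.
  CH(COCH3): pendant –COCH3: carbonyl C bonded to two carbons → ketone.
  CH(C6H5): pendant –C6H5: benzene ring → arene.
  CH2CO-O-COCH2: two acyl groups sharing one oxygen, –C(=O)–O–C(=O)– → anhydride.
  CH(NH2): –NH2 on an sp³ carbon with no adjacent C=O → amine.
  CH(OCOCH3): pendant –OC(=O)CH3: an acyloxy group → ester.
  C6H4: para-disubstituted benzene ring → arene.
  CH(OCOCH3): pendant –OC(=O)CH3: an acyloxy group → ester.
  COOCH3: –C(=O)OCH3: carbonyl C bonded to C and to –OCH3 → ester (not ketone + ether).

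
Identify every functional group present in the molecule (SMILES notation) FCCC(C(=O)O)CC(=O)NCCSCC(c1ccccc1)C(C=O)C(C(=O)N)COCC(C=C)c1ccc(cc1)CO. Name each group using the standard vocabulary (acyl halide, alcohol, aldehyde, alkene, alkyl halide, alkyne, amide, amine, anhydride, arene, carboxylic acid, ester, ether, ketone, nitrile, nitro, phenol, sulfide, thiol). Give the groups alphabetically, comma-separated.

Taking each segment in turn:
  FCH2: halogen on an sp³ carbon → alkyl halide.
  CH(COOH): pendant –COOH: carbonyl C bonded to C and –OH → carboxylic acid.
  CH2CONHCH2: –C(=O)–N– linkage → amide (the N is not an amine).
  CH2SCH2: C–S–C linkage → sulfide (thioether).
  CH(C6H5): pendant –C6H5: benzene ring → arene.
  CH(CHO): pendant –CHO: carbonyl C bonded to C and H → aldehyde.
  CH(CONH2): pendant –CONH2: carbonyl C bonded to C and N → amide.
  CH2OCH2: C–O–C with sp³ carbons on both sides and no adjacent C=O → ether.
  CH(CH=CH2): pendant –CH=CH2: C=C double bond → alkene.
  C6H4: para-disubstituted benzene ring → arene.
  CH2OH: –OH on an sp³ carbon → alcohol.

alcohol, aldehyde, alkene, alkyl halide, amide, arene, carboxylic acid, ether, sulfide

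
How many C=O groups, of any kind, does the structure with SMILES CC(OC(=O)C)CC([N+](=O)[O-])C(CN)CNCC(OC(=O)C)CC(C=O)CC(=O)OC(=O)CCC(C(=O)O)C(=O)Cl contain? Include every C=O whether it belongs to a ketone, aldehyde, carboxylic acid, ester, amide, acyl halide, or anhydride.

CH(OCOCH3): ester, 1 C=O (running total 1).
CH(OCOCH3): ester, 1 C=O (running total 2).
CH(CHO): aldehyde, 1 C=O (running total 3).
CH2CO-O-COCH2: anhydride, 2 C=O (running total 5).
CH(COOH): carboxylic acid, 1 C=O (running total 6).
COCl: acyl halide, 1 C=O (running total 7).

7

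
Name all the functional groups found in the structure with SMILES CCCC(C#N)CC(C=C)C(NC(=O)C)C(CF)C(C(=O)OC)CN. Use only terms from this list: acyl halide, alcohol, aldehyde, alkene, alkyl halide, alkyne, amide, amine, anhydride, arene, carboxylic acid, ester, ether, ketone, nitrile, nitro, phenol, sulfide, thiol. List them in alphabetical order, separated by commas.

alkene, alkyl halide, amide, amine, ester, nitrile

Taking each segment in turn:
  CH(CN): pendant –C≡N: nitrile.
  CH(CH=CH2): pendant –CH=CH2: C=C double bond → alkene.
  CH(NHCOCH3): pendant –NHC(=O)CH3: N bonded to a carbonyl → amide (not amine).
  CH(CH2F): pendant –CH2X: halogen on sp³ carbon → alkyl halide.
  CH(COOCH3): pendant –COOCH3: carbonyl C bonded to C and –OCH3 → ester.
  CH2NH2: –NH2 on an sp³ carbon with no adjacent C=O → amine.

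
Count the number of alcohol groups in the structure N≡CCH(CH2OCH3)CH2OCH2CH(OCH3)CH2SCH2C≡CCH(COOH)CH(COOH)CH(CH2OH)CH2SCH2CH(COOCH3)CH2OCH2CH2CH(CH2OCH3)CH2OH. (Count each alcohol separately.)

2

N≡C–: carbon triple-bonded to nitrogen → nitrile.
pendant –CH2OCH3: C–O–C linkage → ether.
C–O–C with sp³ carbons on both sides and no adjacent C=O → ether.
pendant –OCH3: C–O–C with sp³ C, no adjacent C=O → ether.
C–S–C linkage → sulfide (thioether).
C≡C triple bond → alkyne.
pendant –COOH: carbonyl C bonded to C and –OH → carboxylic acid.
pendant –COOH: carbonyl C bonded to C and –OH → carboxylic acid.
pendant –CH2OH on an sp³ backbone C → alcohol.
C–S–C linkage → sulfide (thioether).
pendant –COOCH3: carbonyl C bonded to C and –OCH3 → ester.
C–O–C with sp³ carbons on both sides and no adjacent C=O → ether.
pendant –CH2OCH3: C–O–C linkage → ether.
–OH on an sp³ carbon → alcohol.
Alcohol appears at: CH(CH2OH), CH2OH → 2.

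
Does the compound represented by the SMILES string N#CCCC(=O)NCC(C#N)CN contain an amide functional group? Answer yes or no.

N≡C–: carbon triple-bonded to nitrogen → nitrile.
–C(=O)–N– linkage → amide (the N is not an amine).
pendant –C≡N: nitrile.
–NH2 on an sp³ carbon with no adjacent C=O → amine.
The CH2CONHCH2 segment supplies the amide: –C(=O)–N– linkage → amide (the N is not an amine).

yes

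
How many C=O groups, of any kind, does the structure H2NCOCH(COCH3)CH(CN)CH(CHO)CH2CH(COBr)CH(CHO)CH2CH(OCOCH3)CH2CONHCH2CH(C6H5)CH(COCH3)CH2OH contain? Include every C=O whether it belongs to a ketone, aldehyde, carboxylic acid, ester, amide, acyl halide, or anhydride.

H2NCO: amide, 1 C=O (running total 1).
CH(COCH3): ketone, 1 C=O (running total 2).
CH(CHO): aldehyde, 1 C=O (running total 3).
CH(COBr): acyl halide, 1 C=O (running total 4).
CH(CHO): aldehyde, 1 C=O (running total 5).
CH(OCOCH3): ester, 1 C=O (running total 6).
CH2CONHCH2: amide, 1 C=O (running total 7).
CH(COCH3): ketone, 1 C=O (running total 8).

8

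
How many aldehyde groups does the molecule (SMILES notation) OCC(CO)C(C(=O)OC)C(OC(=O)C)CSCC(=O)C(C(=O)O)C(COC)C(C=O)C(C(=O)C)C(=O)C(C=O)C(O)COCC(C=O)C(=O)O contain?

3

Reading the structure from left to right:
  HOCH2: HO– on an sp³ carbon → alcohol.
  CH(CH2OH): pendant –CH2OH on an sp³ backbone C → alcohol.
  CH(COOCH3): pendant –COOCH3: carbonyl C bonded to C and –OCH3 → ester.
  CH(OCOCH3): pendant –OC(=O)CH3: an acyloxy group → ester.
  CH2SCH2: C–S–C linkage → sulfide (thioether).
  CO: –C(=O)– with carbon on both sides → ketone.
  CH(COOH): pendant –COOH: carbonyl C bonded to C and –OH → carboxylic acid.
  CH(CH2OCH3): pendant –CH2OCH3: C–O–C linkage → ether.
  CH(CHO): pendant –CHO: carbonyl C bonded to C and H → aldehyde.
  CH(COCH3): pendant –COCH3: carbonyl C bonded to two carbons → ketone.
  CO: –C(=O)– with carbon on both sides → ketone.
  CH(CHO): pendant –CHO: carbonyl C bonded to C and H → aldehyde.
  CH(OH): –OH on an sp³ carbon → alcohol (secondary).
  CH2OCH2: C–O–C with sp³ carbons on both sides and no adjacent C=O → ether.
  CH(CHO): pendant –CHO: carbonyl C bonded to C and H → aldehyde.
  COOH: –COOH: carbonyl C bonded to –OH and C → carboxylic acid (the –OH is not a separate alcohol).
Aldehyde appears at: CH(CHO), CH(CHO), CH(CHO) → 3.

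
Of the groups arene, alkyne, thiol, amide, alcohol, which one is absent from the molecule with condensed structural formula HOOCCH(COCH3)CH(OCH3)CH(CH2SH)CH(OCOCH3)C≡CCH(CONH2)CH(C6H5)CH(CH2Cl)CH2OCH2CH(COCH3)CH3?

thiol: present (CH(CH2SH) — pendant –CH2SH → thiol).
alkyne: present (C≡C — C≡C triple bond → alkyne).
arene: present (CH(C6H5) — pendant –C6H5: benzene ring → arene).
amide: present (CH(CONH2) — pendant –CONH2: carbonyl C bonded to C and N → amide).
alcohol: absent. In HOOC, the –OH sits on a carbonyl carbon, making it part of a carboxylic acid, not an alcohol.

alcohol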